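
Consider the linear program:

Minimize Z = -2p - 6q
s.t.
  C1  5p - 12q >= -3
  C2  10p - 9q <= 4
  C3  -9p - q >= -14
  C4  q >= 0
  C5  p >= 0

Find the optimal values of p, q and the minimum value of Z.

p = 1, q = 2/3, minimum Z = -6

Extreme points and Z = -2p - 6q:
  (1, 2/3) → Z = -6
  (0, 1/4) → Z = -3/2
  (2/5, 0) → Z = -4/5
  (0, 0) → Z = 0

At the optimal vertex, 5p - 12q = -3 and 10p - 9q = 4.
Solving simultaneously gives p = 1, q = 2/3.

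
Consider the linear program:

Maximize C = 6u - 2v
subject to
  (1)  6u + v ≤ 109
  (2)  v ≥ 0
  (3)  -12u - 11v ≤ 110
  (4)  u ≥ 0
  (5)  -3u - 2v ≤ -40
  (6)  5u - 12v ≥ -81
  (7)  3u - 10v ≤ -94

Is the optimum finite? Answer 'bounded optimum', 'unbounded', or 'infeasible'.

infeasible

The boundaries 6u + v = 109 and v = 0 meet at (109/6, 0), but that point violates 3u - 10v ≤ -94. Every candidate vertex is excluded by some other constraint, so the feasible region is empty.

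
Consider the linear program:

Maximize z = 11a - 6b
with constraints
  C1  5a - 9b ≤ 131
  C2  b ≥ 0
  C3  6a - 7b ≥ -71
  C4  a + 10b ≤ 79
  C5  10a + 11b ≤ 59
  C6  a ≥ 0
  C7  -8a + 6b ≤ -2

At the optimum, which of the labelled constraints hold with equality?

C2 and C5

Feasible corners and z = 11a - 6b:
  (59/10, 0) → z = 649/10
  (1/4, 0) → z = 11/4
  (94/37, 113/37) → z = 356/37

The maximum is at (59/10, 0). Substituting into each constraint, equality holds for C2 and C5; the remaining constraints have slack.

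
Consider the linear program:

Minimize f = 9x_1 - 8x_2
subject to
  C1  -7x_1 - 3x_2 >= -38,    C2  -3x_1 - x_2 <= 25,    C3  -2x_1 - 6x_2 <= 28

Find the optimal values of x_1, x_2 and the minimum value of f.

Corner points and f = 9x_1 - 8x_2:
  (-113/2, 289/2) → f = -3329/2
  (26/3, -68/9) → f = 1246/9
  (-61/8, -17/8) → f = -413/8

At the optimal vertex, -7x_1 - 3x_2 = -38 and -3x_1 - x_2 = 25.
Solving simultaneously gives x_1 = -113/2, x_2 = 289/2.

x_1 = -113/2, x_2 = 289/2, minimum f = -3329/2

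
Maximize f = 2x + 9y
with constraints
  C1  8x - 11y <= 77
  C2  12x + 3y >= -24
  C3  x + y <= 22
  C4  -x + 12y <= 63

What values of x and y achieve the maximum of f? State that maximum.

x = 201/13, y = 85/13, maximum f = 1167/13

Extreme points and f = 2x + 9y:
  (-11/52, -93/13) → f = -1685/26
  (319/19, 99/19) → f = 1529/19
  (-159/49, 244/49) → f = 1878/49
  (201/13, 85/13) → f = 1167/13

At the optimal vertex, x + y = 22 and -x + 12y = 63.
Solving simultaneously gives x = 201/13, y = 85/13.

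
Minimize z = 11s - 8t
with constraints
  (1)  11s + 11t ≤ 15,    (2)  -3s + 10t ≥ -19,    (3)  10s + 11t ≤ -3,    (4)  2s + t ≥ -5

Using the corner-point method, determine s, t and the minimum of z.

Vertices and z = 11s - 8t:
  (179/133, -199/133) → z = 3561/133
  (-31/23, -53/23) → z = 83/23
  (-13/3, 11/3) → z = -77

At the optimal vertex, 10s + 11t = -3 and 2s + t = -5.
Solving simultaneously gives s = -13/3, t = 11/3.

s = -13/3, t = 11/3, minimum z = -77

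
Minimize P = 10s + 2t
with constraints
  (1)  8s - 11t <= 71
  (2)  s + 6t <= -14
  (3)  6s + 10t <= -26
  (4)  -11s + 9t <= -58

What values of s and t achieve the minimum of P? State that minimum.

s = -1/49, t = -317/49, minimum P = -92/7

Extreme points and P = 10s + 2t:
  (212/73, -317/73) → P = 1486/73
  (-1/49, -317/49) → P = -92/7
  (173/82, -317/82) → P = 548/41

The binding constraints are 8s - 11t = 71 and -11s + 9t = -58.
Solving simultaneously gives s = -1/49, t = -317/49.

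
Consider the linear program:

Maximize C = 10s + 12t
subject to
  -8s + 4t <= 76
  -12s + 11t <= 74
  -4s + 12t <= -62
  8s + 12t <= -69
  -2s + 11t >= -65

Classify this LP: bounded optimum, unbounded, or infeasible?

Extreme points and C = 10s + 12t:
  (-7/12, -193/36) → C = -421/6
  (-49/10, -34/5) → C = -653/5
  (3/16, -47/8) → C = -549/8
The feasible region has finitely many vertices and no improving ray; the maximum is -549/8 at (3/16, -47/8).

bounded optimum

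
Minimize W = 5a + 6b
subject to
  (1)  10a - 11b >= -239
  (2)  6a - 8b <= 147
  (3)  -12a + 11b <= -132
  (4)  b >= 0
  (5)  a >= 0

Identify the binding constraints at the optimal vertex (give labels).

Extreme points and W = 5a + 6b:
  (371/2, 2094/11) → W = 45533/22
  (49/2, 0) → W = 245/2
  (11, 0) → W = 55
The feasible region is unbounded (it extends along (11, 10), (4, 3)), but W strictly increases along every unbounded feasible direction, so there is no improving ray and the minimum is attained at a vertex.

The minimum is at (11, 0). Substituting into each constraint, equality holds for (3) and (4); the remaining constraints have slack.

(3) and (4)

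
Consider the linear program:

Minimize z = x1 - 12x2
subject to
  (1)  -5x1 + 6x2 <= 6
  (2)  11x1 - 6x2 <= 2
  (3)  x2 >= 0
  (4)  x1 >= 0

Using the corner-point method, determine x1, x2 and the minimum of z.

Vertices and z = x1 - 12x2:
  (4/3, 19/9) → z = -24
  (0, 1) → z = -12
  (2/11, 0) → z = 2/11
  (0, 0) → z = 0

The binding constraints are -5x1 + 6x2 = 6 and 11x1 - 6x2 = 2.
Solving simultaneously gives x1 = 4/3, x2 = 19/9.

x1 = 4/3, x2 = 19/9, minimum z = -24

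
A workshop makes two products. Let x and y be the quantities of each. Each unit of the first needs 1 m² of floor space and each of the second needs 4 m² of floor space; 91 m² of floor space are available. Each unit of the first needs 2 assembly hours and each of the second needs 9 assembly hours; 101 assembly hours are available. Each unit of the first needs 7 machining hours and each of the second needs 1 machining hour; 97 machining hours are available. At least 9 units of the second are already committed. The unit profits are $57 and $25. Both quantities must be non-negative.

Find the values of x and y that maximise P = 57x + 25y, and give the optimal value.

x = 10, y = 9, maximum P = 795

Feasible corners and P = 57x + 25y:
  (0, 101/9) → P = 2525/9
  (0, 9) → P = 225
  (10, 9) → P = 795

The binding constraints are 2x + 9y = 101 and y = 9.
Solving simultaneously gives x = 10, y = 9.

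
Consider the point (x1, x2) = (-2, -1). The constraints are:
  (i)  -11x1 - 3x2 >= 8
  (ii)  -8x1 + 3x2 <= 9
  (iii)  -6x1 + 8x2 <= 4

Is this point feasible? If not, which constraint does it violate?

not feasible — violates (ii)

Constraint (ii): -8x1 + 3x2 = 13, which is not ≤ 9. All other constraints are satisfied.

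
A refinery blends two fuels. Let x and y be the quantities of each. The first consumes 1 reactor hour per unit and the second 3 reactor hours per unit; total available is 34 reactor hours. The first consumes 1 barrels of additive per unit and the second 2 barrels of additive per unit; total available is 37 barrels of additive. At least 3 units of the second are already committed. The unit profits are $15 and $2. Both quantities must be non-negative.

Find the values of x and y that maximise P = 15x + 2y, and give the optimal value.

Extreme points and P = 15x + 2y:
  (0, 34/3) → P = 68/3
  (0, 3) → P = 6
  (25, 3) → P = 381

The optimum lies where x + 3y = 34 and y = 3.
Solving simultaneously gives x = 25, y = 3.

x = 25, y = 3, maximum P = 381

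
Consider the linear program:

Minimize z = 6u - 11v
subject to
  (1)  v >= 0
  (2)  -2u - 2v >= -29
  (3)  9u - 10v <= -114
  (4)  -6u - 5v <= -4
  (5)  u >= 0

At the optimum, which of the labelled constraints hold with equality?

Feasible corners and z = 6u - 11v:
  (31/19, 489/38) → z = -5007/38
  (0, 29/2) → z = -319/2
  (0, 57/5) → z = -627/5

The minimum is at (0, 29/2). Substituting into each constraint, equality holds for (2) and (5); the remaining constraints have slack.

(2) and (5)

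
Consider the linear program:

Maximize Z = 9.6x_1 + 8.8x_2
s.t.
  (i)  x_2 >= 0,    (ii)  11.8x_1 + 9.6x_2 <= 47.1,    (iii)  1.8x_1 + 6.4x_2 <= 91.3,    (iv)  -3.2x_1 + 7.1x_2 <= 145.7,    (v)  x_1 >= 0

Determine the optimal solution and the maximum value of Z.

x_1 = 0, x_2 = 157/32, maximum Z = 1727/40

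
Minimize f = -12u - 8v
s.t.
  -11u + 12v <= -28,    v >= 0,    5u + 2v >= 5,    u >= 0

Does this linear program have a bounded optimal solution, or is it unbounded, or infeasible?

From the feasible point (28/11, 0), moving in the direction (1, 0) keeps every constraint satisfied while f decreases without bound.

unbounded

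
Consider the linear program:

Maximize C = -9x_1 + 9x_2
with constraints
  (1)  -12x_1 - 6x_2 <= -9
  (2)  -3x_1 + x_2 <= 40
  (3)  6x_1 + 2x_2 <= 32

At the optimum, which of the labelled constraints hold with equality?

(2) and (3)

Feasible corners and C = -9x_1 + 9x_2:
  (-77/10, 169/10) → C = 1107/5
  (29/2, -55/2) → C = -378
  (-4, 28) → C = 288

The maximum is at (-4, 28). Substituting into each constraint, equality holds for (2) and (3); the remaining constraints have slack.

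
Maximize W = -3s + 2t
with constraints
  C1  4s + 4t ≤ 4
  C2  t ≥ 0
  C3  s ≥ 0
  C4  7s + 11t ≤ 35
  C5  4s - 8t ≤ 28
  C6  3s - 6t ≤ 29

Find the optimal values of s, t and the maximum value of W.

The binding constraints are 4s + 4t = 4 and s = 0.
Solving simultaneously gives s = 0, t = 1.

s = 0, t = 1, maximum W = 2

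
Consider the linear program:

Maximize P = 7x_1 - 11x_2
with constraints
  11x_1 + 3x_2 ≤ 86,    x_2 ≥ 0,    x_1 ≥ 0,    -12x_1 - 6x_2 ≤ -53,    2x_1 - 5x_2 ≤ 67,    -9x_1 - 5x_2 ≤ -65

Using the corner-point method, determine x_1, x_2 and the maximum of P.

Corner points and P = 7x_1 - 11x_2:
  (86/11, 0) → P = 602/11
  (0, 86/3) → P = -946/3
  (65/9, 0) → P = 455/9
  (0, 13) → P = -143

At the optimal vertex, 11x_1 + 3x_2 = 86 and x_2 = 0.
Solving simultaneously gives x_1 = 86/11, x_2 = 0.

x_1 = 86/11, x_2 = 0, maximum P = 602/11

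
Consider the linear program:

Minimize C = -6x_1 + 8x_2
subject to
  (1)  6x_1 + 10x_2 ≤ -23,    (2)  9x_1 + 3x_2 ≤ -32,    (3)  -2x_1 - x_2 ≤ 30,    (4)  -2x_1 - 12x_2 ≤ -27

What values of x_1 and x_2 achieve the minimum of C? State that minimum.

x_1 = -21/2, x_2 = 4, minimum C = 95

Feasible corners and C = -6x_1 + 8x_2:
  (-277/14, 67/7) → C = 1367/7
  (-21/2, 4) → C = 95
  (-387/22, 57/11) → C = 147

The binding constraints are 6x_1 + 10x_2 = -23 and -2x_1 - 12x_2 = -27.
Solving simultaneously gives x_1 = -21/2, x_2 = 4.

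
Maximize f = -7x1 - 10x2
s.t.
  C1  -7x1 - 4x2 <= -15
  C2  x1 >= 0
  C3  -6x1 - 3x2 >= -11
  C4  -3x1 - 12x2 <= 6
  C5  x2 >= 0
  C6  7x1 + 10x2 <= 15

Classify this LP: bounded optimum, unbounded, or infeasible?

infeasible

The boundaries -7x1 - 4x2 = -15 and x2 = 0 meet at (15/7, 0), but that point violates -6x1 - 3x2 ≥ -11. Every candidate vertex is excluded by some other constraint, so the feasible region is empty.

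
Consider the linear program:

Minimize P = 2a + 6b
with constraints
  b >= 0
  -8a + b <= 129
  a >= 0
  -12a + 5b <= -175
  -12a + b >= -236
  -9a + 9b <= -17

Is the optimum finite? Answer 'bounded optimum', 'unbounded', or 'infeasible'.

Vertices and P = 2a + 6b:
  (175/12, 0) → P = 175/6
  (59/3, 0) → P = 118/3
  (335/16, 61/4) → P = 1067/8
The feasible region has finitely many vertices and no improving ray; the minimum is 175/6 at (175/12, 0).

bounded optimum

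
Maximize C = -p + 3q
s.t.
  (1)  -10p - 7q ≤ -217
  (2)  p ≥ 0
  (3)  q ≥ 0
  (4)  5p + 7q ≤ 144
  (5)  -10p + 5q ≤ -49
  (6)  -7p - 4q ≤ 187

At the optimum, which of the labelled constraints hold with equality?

Vertices and C = -p + 3q:
  (217/10, 0) → C = -217/10
  (73/5, 71/7) → C = 554/35
  (144/5, 0) → C = -144/5

The maximum is at (73/5, 71/7). Substituting into each constraint, equality holds for (1) and (4); the remaining constraints have slack.

(1) and (4)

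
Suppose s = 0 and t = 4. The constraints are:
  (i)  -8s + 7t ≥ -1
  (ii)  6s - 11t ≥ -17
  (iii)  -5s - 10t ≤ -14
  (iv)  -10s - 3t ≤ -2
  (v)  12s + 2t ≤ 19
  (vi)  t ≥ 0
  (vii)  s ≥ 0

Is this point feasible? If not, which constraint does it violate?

not feasible — violates (ii)

Constraint (ii): 6s - 11t = -44, which is not ≥ -17. All other constraints are satisfied.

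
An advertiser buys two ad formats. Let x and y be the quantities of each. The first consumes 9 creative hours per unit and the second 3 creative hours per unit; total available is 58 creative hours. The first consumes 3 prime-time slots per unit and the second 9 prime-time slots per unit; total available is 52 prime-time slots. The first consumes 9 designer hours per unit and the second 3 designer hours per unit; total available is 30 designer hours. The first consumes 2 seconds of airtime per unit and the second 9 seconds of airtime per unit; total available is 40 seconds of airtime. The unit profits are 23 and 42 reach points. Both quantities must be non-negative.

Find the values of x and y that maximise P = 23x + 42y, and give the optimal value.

Extreme points and P = 23x + 42y:
  (0, 0) → P = 0
  (0, 40/9) → P = 560/3
  (10/3, 0) → P = 230/3
  (2, 4) → P = 214

The optimum lies where 9x + 3y = 30 and 2x + 9y = 40.
Solving simultaneously gives x = 2, y = 4.

x = 2, y = 4, maximum P = 214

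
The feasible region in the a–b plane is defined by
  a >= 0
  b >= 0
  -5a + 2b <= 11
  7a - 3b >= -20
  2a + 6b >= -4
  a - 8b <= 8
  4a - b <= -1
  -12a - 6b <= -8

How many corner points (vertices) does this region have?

The feasible vertices (each the meet of two boundaries and inside every other half-plane) are:
  (0, 11/2)
  (0, 4/3)
  (3, 13)
  (1/18, 11/9)

4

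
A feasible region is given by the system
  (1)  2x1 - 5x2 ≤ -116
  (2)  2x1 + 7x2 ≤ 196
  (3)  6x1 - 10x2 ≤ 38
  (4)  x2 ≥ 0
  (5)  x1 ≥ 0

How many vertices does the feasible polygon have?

Pairwise boundary intersections that survive every other constraint:
  (7, 26)
  (0, 116/5)
  (0, 28)

3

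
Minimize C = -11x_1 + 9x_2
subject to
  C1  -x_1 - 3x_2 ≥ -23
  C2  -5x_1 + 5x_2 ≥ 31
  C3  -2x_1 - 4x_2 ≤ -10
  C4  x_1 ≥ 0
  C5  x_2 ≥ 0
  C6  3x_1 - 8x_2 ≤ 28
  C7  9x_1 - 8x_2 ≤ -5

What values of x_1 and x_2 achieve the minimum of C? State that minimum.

x_1 = 11/10, x_2 = 73/10, minimum C = 268/5

Feasible corners and C = -11x_1 + 9x_2:
  (11/10, 73/10) → C = 268/5
  (0, 23/3) → C = 69
  (0, 31/5) → C = 279/5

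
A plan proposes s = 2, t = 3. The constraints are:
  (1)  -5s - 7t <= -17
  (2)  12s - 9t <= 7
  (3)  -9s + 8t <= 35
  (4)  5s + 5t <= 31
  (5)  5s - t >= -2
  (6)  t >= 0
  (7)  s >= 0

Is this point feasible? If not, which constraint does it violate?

feasible

(1): -31 ≤ -17 ✓
(2): -3 ≤ 7 ✓
(3): 6 ≤ 35 ✓
(4): 25 ≤ 31 ✓
(5): 7 ≥ -2 ✓
(6): 3 ≥ 0 ✓
(7): 2 ≥ 0 ✓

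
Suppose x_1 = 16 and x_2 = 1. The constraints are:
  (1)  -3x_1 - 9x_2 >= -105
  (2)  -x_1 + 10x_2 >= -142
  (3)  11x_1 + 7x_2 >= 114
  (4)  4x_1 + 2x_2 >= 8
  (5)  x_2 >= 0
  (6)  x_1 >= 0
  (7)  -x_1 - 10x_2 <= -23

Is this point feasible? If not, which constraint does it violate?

feasible

(1): -57 ≥ -105 ✓
(2): -6 ≥ -142 ✓
(3): 183 ≥ 114 ✓
(4): 66 ≥ 8 ✓
(5): 1 ≥ 0 ✓
(6): 16 ≥ 0 ✓
(7): -26 ≤ -23 ✓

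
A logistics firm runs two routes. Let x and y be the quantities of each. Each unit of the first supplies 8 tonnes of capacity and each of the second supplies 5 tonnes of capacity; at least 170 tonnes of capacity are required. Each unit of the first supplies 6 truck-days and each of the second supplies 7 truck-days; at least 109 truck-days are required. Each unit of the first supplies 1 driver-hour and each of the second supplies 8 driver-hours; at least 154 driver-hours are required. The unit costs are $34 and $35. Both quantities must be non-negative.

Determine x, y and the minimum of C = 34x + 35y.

The feasible region is unbounded (it extends along (0, 1), (1, 0)), but C strictly increases along every unbounded feasible direction, so there is no improving ray and the minimum is attained at a vertex.

The optimum lies where 8x + 5y = 170 and x + 8y = 154.
Solving simultaneously gives x = 10, y = 18.

x = 10, y = 18, minimum C = 970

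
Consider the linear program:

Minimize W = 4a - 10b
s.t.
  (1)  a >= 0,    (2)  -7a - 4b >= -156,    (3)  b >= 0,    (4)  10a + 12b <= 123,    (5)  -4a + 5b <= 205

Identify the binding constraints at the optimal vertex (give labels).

Extreme points and W = 4a - 10b:
  (0, 0) → W = 0
  (0, 41/4) → W = -205/2
  (123/10, 0) → W = 246/5

The minimum is at (0, 41/4). Substituting into each constraint, equality holds for (1) and (4); the remaining constraints have slack.

(1) and (4)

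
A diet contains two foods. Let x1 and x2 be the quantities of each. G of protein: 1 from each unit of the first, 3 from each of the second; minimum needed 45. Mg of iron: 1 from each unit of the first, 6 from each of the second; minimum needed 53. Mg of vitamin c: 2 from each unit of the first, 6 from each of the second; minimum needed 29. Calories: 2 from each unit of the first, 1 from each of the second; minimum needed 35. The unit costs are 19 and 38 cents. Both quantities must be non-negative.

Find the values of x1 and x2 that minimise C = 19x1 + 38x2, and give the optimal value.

Vertices and C = 19x1 + 38x2:
  (0, 35) → C = 1330
  (53, 0) → C = 1007
  (37, 8/3) → C = 2413/3
  (12, 11) → C = 646
The feasible region is unbounded (it extends along (0, 1), (1, 0)), but C strictly increases along every unbounded feasible direction, so there is no improving ray and the minimum is attained at a vertex.

x1 = 12, x2 = 11, minimum C = 646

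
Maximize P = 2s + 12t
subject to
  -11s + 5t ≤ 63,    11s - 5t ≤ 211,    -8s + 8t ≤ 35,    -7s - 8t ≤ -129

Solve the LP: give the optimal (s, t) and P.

Feasible corners and P = 2s + 12t:
  (621/16, 691/16) → P = 4767/8
  (2333/123, -58/123) → P = 3970/123
  (94/15, 1277/120) → P = 4207/30

s = 621/16, t = 691/16, maximum P = 4767/8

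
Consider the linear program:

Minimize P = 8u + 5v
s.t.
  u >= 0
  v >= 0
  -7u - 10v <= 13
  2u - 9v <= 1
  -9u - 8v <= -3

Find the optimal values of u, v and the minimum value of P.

Vertices and P = 8u + 5v:
  (0, 3/8) → P = 15/8
  (1/2, 0) → P = 4
  (1/3, 0) → P = 8/3
The feasible region is unbounded (it extends along (0, 1), (9, 2)), but P strictly increases along every unbounded feasible direction, so there is no improving ray and the minimum is attained at a vertex.

The optimum lies where u = 0 and -9u - 8v = -3.
Solving simultaneously gives u = 0, v = 3/8.

u = 0, v = 3/8, minimum P = 15/8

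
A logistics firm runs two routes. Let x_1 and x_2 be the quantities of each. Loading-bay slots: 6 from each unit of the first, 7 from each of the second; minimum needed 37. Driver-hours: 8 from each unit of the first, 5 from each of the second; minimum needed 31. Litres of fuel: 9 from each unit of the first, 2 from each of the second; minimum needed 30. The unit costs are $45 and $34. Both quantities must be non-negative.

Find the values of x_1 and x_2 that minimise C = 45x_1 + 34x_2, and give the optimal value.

The feasible region is unbounded (it extends along (0, 1), (1, 0)), but C strictly increases along every unbounded feasible direction, so there is no improving ray and the minimum is attained at a vertex.

x_1 = 8/3, x_2 = 3, minimum C = 222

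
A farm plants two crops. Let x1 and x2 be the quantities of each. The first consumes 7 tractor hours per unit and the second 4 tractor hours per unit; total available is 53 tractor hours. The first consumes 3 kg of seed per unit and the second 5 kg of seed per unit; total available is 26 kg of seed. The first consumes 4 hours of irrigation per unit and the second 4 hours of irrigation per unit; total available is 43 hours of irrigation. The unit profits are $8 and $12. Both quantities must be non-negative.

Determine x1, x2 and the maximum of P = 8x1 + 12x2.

x1 = 7, x2 = 1, maximum P = 68

Extreme points and P = 8x1 + 12x2:
  (0, 0) → P = 0
  (0, 26/5) → P = 312/5
  (53/7, 0) → P = 424/7
  (7, 1) → P = 68

At the optimal vertex, 7x1 + 4x2 = 53 and 3x1 + 5x2 = 26.
Solving simultaneously gives x1 = 7, x2 = 1.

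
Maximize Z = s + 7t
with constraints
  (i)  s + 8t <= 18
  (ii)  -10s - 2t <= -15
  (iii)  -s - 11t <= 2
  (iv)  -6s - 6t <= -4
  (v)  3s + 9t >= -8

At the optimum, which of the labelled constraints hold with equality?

Corner points and Z = s + 7t:
  (14/13, 55/26) → Z = 413/26
  (214/3, -20/3) → Z = 74/3
  (169/108, -35/108) → Z = -19/27

The maximum is at (214/3, -20/3). Substituting into each constraint, equality holds for (i) and (iii); the remaining constraints have slack.

(i) and (iii)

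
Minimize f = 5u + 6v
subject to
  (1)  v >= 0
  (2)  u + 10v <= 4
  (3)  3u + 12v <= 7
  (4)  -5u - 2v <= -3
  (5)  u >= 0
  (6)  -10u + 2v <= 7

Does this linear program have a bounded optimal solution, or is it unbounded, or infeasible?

bounded optimum

Corner points and f = 5u + 6v:
  (7/3, 0) → f = 35/3
  (3/5, 0) → f = 3
  (11/9, 5/18) → f = 70/9
  (11/24, 17/48) → f = 53/12
The feasible region has finitely many vertices and no improving ray; the minimum is 3 at (3/5, 0).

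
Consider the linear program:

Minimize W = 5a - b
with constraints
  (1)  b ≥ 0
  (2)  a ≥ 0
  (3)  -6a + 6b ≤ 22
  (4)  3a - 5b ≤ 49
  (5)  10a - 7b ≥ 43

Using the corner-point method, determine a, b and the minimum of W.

Extreme points and W = 5a - b:
  (49/3, 0) → W = 245/3
  (43/10, 0) → W = 43/2
  (206/9, 239/9) → W = 791/9
The feasible region is unbounded (it extends along (5, 3), (1, 1)), but W strictly increases along every unbounded feasible direction, so there is no improving ray and the minimum is attained at a vertex.

a = 43/10, b = 0, minimum W = 43/2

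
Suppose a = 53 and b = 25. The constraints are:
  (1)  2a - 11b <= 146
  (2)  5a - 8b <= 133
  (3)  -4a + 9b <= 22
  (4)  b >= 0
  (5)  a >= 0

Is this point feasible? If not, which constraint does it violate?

(1): -169 ≤ 146 ✓
(2): 65 ≤ 133 ✓
(3): 13 ≤ 22 ✓
(4): 25 ≥ 0 ✓
(5): 53 ≥ 0 ✓

feasible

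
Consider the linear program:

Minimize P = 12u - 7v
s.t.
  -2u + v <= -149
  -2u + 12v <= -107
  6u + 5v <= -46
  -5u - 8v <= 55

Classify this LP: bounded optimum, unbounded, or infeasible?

The boundaries -2u + v = -149 and -2u + 12v = -107 meet at (1681/22, 42/11), but that point violates 6u + 5v ≤ -46. Every candidate vertex is excluded by some other constraint, so the feasible region is empty.

infeasible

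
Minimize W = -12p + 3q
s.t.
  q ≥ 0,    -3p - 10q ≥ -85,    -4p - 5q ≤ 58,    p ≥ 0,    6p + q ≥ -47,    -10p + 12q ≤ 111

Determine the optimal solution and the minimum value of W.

The binding constraints are q = 0 and -3p - 10q = -85.
Solving simultaneously gives p = 85/3, q = 0.

p = 85/3, q = 0, minimum W = -340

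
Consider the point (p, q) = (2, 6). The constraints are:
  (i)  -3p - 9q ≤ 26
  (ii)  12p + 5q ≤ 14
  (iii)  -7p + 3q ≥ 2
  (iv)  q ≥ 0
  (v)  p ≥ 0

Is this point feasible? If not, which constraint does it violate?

Constraint (ii): 12p + 5q = 54, which is not ≤ 14. All other constraints are satisfied.

not feasible — violates (ii)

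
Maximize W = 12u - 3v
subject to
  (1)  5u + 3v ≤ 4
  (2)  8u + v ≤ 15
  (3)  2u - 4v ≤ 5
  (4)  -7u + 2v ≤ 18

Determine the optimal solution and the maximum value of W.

Extreme points and W = 12u - 3v:
  (31/26, -17/26) → W = 423/26
  (-46/31, 118/31) → W = -906/31
  (-41/12, -71/24) → W = -257/8

The optimum lies where 5u + 3v = 4 and 2u - 4v = 5.
Solving simultaneously gives u = 31/26, v = -17/26.

u = 31/26, v = -17/26, maximum W = 423/26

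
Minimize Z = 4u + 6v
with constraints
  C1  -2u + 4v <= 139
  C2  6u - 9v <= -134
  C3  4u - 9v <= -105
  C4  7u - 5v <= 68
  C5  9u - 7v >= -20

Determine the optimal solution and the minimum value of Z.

Feasible corners and Z = 4u + 6v:
  (967/18, 1109/18) → Z = 5261/9
  (893/22, 1211/22) → Z = 5419/11
  (1282/33, 1346/33) → Z = 13204/33
  (758/39, 362/13) → Z = 9548/39

u = 758/39, v = 362/13, minimum Z = 9548/39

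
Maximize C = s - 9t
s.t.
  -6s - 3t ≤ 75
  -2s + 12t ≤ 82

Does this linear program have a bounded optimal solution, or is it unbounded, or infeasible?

From the feasible point (-191/13, 57/13), moving in the direction (3, -6) keeps every constraint satisfied while C increases without bound.

unbounded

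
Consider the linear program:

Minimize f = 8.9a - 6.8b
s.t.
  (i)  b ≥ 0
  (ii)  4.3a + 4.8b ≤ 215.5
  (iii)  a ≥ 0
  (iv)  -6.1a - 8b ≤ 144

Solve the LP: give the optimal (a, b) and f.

a = 0, b = 2155/48, minimum f = -7327/24

Vertices and f = 8.9a - 6.8b:
  (2155/43, 0) → f = 38359/86
  (0, 0) → f = 0
  (0, 2155/48) → f = -7327/24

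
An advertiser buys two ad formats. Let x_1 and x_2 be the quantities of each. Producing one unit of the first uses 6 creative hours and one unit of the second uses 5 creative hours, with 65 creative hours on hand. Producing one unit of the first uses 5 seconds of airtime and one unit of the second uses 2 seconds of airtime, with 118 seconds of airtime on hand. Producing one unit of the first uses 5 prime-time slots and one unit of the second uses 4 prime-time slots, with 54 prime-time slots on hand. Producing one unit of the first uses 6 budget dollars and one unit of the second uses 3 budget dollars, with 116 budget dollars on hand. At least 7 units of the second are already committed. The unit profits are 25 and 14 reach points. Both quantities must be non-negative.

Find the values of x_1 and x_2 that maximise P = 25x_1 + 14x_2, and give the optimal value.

x_1 = 5, x_2 = 7, maximum P = 223

Feasible corners and P = 25x_1 + 14x_2:
  (0, 13) → P = 182
  (0, 7) → P = 98
  (5, 7) → P = 223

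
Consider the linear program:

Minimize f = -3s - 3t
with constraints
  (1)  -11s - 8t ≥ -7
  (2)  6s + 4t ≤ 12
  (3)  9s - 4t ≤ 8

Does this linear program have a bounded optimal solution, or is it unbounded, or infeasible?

From the feasible point (23/29, -25/116), moving in the direction (-8, 11) keeps every constraint satisfied while f decreases without bound.

unbounded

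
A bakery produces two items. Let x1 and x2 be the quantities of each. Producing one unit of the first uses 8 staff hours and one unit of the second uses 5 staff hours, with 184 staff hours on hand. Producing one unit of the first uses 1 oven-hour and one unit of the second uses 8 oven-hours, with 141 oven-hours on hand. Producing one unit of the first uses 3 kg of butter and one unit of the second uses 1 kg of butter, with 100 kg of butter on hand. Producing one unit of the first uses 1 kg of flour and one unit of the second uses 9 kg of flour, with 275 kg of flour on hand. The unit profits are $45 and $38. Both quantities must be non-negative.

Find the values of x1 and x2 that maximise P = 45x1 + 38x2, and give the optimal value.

x1 = 13, x2 = 16, maximum P = 1193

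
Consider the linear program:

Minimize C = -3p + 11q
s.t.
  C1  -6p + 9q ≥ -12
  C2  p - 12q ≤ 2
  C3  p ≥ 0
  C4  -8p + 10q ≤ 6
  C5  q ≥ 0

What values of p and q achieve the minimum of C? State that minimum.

p = 2, q = 0, minimum C = -6

Feasible corners and C = -3p + 11q:
  (2, 0) → C = -6
  (0, 3/5) → C = 33/5
  (0, 0) → C = 0
The feasible region is unbounded (it extends along (5, 4), (3, 2)), but C strictly increases along every unbounded feasible direction, so there is no improving ray and the minimum is attained at a vertex.

The binding constraints are -6p + 9q = -12 and p - 12q = 2.
Solving simultaneously gives p = 2, q = 0.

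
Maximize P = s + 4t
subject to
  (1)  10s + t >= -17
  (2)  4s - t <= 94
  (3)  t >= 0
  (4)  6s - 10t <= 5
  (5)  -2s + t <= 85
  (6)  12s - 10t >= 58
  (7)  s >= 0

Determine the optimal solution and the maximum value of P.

Feasible corners and P = s + 4t:
  (55/2, 16) → P = 183/2
  (63/2, 32) → P = 319/2
  (53/6, 24/5) → P = 841/30

The optimum lies where 4s - t = 94 and 12s - 10t = 58.
Solving simultaneously gives s = 63/2, t = 32.

s = 63/2, t = 32, maximum P = 319/2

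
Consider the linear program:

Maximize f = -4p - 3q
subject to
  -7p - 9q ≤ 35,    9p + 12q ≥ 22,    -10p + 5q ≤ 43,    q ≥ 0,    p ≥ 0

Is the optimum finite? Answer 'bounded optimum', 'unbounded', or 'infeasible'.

bounded optimum

Corner points and f = -4p - 3q:
  (22/9, 0) → f = -88/9
  (0, 11/6) → f = -11/2
  (0, 43/5) → f = -129/5
The feasible region has finitely many vertices and no improving ray; the maximum is -11/2 at (0, 11/6).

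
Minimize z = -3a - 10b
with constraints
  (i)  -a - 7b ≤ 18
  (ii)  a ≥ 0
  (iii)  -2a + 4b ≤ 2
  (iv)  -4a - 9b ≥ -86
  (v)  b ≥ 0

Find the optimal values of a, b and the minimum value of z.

a = 163/17, b = 90/17, minimum z = -1389/17

Corner points and z = -3a - 10b:
  (0, 1/2) → z = -5
  (0, 0) → z = 0
  (163/17, 90/17) → z = -1389/17
  (43/2, 0) → z = -129/2

The optimum lies where -2a + 4b = 2 and -4a - 9b = -86.
Solving simultaneously gives a = 163/17, b = 90/17.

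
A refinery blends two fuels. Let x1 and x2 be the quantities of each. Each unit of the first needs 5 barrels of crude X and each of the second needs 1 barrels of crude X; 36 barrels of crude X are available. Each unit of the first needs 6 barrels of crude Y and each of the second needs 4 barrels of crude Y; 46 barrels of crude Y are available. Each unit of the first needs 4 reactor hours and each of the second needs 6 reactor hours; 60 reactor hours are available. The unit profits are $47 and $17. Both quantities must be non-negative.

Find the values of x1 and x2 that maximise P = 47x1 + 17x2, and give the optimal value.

x1 = 7, x2 = 1, maximum P = 346

Corner points and P = 47x1 + 17x2:
  (0, 0) → P = 0
  (0, 10) → P = 170
  (36/5, 0) → P = 1692/5
  (7, 1) → P = 346
  (9/5, 44/5) → P = 1171/5

At the optimal vertex, 5x1 + x2 = 36 and 6x1 + 4x2 = 46.
Solving simultaneously gives x1 = 7, x2 = 1.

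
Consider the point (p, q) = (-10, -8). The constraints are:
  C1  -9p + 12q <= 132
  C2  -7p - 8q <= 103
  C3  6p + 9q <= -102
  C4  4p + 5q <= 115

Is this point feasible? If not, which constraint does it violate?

Constraint C2: -7p - 8q = 134, which is not ≤ 103. All other constraints are satisfied.

not feasible — violates C2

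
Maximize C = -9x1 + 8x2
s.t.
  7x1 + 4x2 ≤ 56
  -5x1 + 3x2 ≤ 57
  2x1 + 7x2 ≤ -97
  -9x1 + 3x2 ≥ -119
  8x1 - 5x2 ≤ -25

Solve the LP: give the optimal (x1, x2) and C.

Vertices and C = -9x1 + 8x2:
  (-690/41, -371/41) → C = 3242/41
  (-210, -331) → C = -758
  (-10, -11) → C = 2

x1 = -690/41, x2 = -371/41, maximum C = 3242/41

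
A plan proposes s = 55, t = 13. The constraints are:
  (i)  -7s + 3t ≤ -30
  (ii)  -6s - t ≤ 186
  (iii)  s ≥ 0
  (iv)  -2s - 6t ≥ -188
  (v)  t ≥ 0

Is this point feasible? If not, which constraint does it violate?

(i): -346 ≤ -30 ✓
(ii): -343 ≤ 186 ✓
(iii): 55 ≥ 0 ✓
(iv): -188 ≥ -188 ✓
(v): 13 ≥ 0 ✓

feasible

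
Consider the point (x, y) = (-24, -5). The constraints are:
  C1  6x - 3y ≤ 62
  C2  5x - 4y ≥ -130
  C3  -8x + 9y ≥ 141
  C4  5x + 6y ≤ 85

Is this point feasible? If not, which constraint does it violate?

C1: -129 ≤ 62 ✓
C2: -100 ≥ -130 ✓
C3: 147 ≥ 141 ✓
C4: -150 ≤ 85 ✓

feasible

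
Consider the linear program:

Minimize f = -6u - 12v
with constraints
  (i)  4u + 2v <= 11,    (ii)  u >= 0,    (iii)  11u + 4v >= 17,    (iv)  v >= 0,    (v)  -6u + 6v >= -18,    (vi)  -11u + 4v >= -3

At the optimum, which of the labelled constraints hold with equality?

Extreme points and f = -6u - 12v:
  (0, 11/2) → f = -66
  (25/19, 109/38) → f = -804/19
  (0, 17/4) → f = -51
  (10/11, 7/4) → f = -291/11

The minimum is at (0, 11/2). Substituting into each constraint, equality holds for (i) and (ii); the remaining constraints have slack.

(i) and (ii)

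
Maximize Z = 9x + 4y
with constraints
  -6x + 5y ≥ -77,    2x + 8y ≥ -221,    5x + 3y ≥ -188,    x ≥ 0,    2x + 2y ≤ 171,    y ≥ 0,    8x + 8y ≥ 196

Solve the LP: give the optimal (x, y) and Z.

x = 1009/22, y = 436/11, maximum Z = 12569/22

Vertices and Z = 9x + 4y:
  (1009/22, 436/11) → Z = 12569/22
  (399/22, 70/11) → Z = 4151/22
  (0, 171/2) → Z = 342
  (0, 49/2) → Z = 98

At the optimal vertex, -6x + 5y = -77 and 2x + 2y = 171.
Solving simultaneously gives x = 1009/22, y = 436/11.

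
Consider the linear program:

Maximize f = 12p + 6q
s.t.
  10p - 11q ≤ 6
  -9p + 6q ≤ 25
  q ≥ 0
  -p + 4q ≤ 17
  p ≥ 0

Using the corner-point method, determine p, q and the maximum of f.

Corner points and f = 12p + 6q:
  (3/5, 0) → f = 36/5
  (211/29, 176/29) → f = 3588/29
  (1/15, 64/15) → f = 132/5
  (0, 25/6) → f = 25
  (0, 0) → f = 0

p = 211/29, q = 176/29, maximum f = 3588/29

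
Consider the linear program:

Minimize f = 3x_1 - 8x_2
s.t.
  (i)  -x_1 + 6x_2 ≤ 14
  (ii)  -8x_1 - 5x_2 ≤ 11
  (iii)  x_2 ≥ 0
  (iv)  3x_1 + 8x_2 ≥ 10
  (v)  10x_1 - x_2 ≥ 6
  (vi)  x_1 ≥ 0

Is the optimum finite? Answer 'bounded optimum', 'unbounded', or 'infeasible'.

bounded optimum

Vertices and f = 3x_1 - 8x_2:
  (50/59, 146/59) → f = -1018/59
  (10/3, 0) → f = 10
  (58/83, 82/83) → f = -482/83
The feasible region has finitely many vertices and no improving ray; the minimum is -1018/59 at (50/59, 146/59).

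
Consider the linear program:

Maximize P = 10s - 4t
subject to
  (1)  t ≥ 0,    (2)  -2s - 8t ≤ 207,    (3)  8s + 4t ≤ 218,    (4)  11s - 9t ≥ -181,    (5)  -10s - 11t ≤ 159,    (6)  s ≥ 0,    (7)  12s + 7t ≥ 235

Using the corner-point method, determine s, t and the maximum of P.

s = 109/4, t = 0, maximum P = 545/2

Vertices and P = 10s - 4t:
  (109/4, 0) → P = 545/2
  (235/12, 0) → P = 1175/6
  (619/58, 1923/58) → P = -751/29
  (848/185, 4757/185) → P = -10548/185

The binding constraints are t = 0 and 8s + 4t = 218.
Solving simultaneously gives s = 109/4, t = 0.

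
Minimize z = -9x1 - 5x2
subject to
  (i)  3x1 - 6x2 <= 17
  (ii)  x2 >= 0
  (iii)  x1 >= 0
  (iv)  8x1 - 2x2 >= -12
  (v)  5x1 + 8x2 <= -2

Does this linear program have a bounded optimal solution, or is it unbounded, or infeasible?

infeasible

The boundaries 3x1 - 6x2 = 17 and x2 = 0 meet at (17/3, 0), but that point violates 5x1 + 8x2 ≤ -2. Every candidate vertex is excluded by some other constraint, so the feasible region is empty.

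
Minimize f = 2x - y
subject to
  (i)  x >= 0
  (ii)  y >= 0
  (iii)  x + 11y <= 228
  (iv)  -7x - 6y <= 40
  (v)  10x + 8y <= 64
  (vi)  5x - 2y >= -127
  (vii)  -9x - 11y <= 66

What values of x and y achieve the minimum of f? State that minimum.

At the optimal vertex, x = 0 and 10x + 8y = 64.
Solving simultaneously gives x = 0, y = 8.

x = 0, y = 8, minimum f = -8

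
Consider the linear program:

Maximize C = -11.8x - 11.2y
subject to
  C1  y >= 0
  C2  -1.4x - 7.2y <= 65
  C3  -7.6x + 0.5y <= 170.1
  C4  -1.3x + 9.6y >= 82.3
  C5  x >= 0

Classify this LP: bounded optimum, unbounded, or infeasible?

Vertices and C = -11.8x - 11.2y:
  (0, 340.2) → C = -3810.24
  (0, 823/96) → C = -5761/60
The feasible region has finitely many vertices and no improving ray; the maximum is -5761/60 at (0, 823/96).

bounded optimum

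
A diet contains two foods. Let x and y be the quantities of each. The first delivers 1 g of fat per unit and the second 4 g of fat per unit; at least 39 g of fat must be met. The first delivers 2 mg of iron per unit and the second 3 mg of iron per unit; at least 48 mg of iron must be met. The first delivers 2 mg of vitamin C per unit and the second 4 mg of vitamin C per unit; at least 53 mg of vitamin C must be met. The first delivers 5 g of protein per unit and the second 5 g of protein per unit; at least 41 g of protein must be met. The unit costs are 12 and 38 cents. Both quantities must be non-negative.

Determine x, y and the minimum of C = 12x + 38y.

x = 15, y = 6, minimum C = 408

Extreme points and C = 12x + 38y:
  (0, 16) → C = 608
  (39, 0) → C = 468
  (15, 6) → C = 408
The feasible region is unbounded (it extends along (0, 1), (1, 0)), but C strictly increases along every unbounded feasible direction, so there is no improving ray and the minimum is attained at a vertex.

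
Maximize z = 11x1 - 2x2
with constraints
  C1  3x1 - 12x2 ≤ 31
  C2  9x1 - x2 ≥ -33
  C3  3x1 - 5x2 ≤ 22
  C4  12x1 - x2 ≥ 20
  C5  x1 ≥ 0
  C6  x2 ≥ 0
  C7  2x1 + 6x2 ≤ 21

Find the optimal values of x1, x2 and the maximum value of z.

Extreme points and z = 11x1 - 2x2:
  (22/3, 0) → z = 242/3
  (237/28, 19/28) → z = 367/4
  (5/3, 0) → z = 55/3
  (141/74, 106/37) → z = 1127/74

The binding constraints are 3x1 - 5x2 = 22 and 2x1 + 6x2 = 21.
Solving simultaneously gives x1 = 237/28, x2 = 19/28.

x1 = 237/28, x2 = 19/28, maximum z = 367/4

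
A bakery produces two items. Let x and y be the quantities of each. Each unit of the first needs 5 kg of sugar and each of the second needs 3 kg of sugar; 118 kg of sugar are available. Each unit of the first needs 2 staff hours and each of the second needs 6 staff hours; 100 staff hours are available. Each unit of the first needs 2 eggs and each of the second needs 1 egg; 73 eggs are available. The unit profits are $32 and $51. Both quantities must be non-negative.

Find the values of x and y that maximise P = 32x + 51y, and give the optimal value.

Extreme points and P = 32x + 51y:
  (0, 0) → P = 0
  (0, 50/3) → P = 850
  (118/5, 0) → P = 3776/5
  (17, 11) → P = 1105

At the optimal vertex, 5x + 3y = 118 and 2x + 6y = 100.
Solving simultaneously gives x = 17, y = 11.

x = 17, y = 11, maximum P = 1105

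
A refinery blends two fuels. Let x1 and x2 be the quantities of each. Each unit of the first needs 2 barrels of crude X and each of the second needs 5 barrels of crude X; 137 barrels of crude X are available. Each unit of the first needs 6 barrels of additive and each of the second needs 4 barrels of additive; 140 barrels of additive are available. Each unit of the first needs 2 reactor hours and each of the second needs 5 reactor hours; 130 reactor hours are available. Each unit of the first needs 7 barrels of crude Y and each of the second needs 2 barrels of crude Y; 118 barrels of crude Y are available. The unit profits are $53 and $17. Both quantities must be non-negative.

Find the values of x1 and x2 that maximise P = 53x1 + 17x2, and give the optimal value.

Corner points and P = 53x1 + 17x2:
  (0, 0) → P = 0
  (0, 26) → P = 442
  (118/7, 0) → P = 6254/7
  (90/11, 250/11) → P = 820
  (12, 17) → P = 925

At the optimal vertex, 6x1 + 4x2 = 140 and 7x1 + 2x2 = 118.
Solving simultaneously gives x1 = 12, x2 = 17.

x1 = 12, x2 = 17, maximum P = 925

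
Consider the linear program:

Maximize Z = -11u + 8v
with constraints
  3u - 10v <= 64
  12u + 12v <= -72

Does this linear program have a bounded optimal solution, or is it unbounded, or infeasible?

unbounded

From the feasible point (4/13, -82/13), moving in the direction (-10, -3) keeps every constraint satisfied while Z increases without bound.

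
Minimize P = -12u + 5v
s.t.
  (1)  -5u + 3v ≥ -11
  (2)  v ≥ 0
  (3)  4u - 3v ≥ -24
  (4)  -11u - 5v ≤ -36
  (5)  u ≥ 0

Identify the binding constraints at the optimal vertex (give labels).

(1) and (3)

Vertices and P = -12u + 5v:
  (35, 164/3) → P = -440/3
  (163/58, 59/58) → P = -1661/58
  (0, 8) → P = 40
  (0, 36/5) → P = 36

The minimum is at (35, 164/3). Substituting into each constraint, equality holds for (1) and (3); the remaining constraints have slack.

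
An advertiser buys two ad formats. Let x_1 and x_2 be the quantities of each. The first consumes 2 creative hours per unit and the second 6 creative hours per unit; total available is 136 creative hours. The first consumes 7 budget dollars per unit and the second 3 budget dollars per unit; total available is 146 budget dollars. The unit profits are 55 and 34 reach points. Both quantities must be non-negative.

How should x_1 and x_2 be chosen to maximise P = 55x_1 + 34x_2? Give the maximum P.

The optimum lies where 2x_1 + 6x_2 = 136 and 7x_1 + 3x_2 = 146.
Solving simultaneously gives x_1 = 13, x_2 = 55/3.

x_1 = 13, x_2 = 55/3, maximum P = 4015/3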